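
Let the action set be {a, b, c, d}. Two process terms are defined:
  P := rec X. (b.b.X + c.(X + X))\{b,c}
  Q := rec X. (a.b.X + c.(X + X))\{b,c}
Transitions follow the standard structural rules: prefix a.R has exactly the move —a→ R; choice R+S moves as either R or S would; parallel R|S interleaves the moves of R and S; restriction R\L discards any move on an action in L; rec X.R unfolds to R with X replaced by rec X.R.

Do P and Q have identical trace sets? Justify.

NO — witness ⟨a⟩

Reachable graph of P (1 states):
  s0 = rec X. (b.b.X + c.(X + X))\{b,c} ⊢ deadlocked
Reachable graph of Q (2 states):
  t0 = rec X. (a.b.X + c.(X + X))\{b,c} ⊢ -a-> t1
  t1 = (b.(rec X. (a.b.X + c.(X + X))\{b,c}))\{b,c} ⊢ deadlocked
Trace ⟨a⟩ through Q, begin at {t0}:
  step 1 (a): {t1}
  ✓ Q
Trace ⟨a⟩ through P, begin at {s0}:
  step 1 (a): ∅ (P stuck)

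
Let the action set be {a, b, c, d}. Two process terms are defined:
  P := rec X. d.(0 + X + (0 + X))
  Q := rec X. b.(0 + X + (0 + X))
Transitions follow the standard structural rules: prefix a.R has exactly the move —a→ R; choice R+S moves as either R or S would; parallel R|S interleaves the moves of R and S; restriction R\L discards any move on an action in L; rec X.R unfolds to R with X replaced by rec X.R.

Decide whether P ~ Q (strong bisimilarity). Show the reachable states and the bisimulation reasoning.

NO

LTS(P): 2 reachable states
  u0 = rec X. d.(0 + X + (0 + X)) → ··d··> u1
  u1 = 0 + (rec X. d.(0 + X + (0 + X))) + (0 + (rec X. d.(0 + X + (0 + X)))) → ··d··> u1
LTS(Q): 2 reachable states
  v0 = rec X. b.(0 + X + (0 + X)) → ··b··> v1
  v1 = 0 + (rec X. b.(0 + X + (0 + X))) + (0 + (rec X. b.(0 + X + (0 + X)))) → ··b··> v1
Bisimilarity quotient blocks:
  B0 = {u0, u1}
  B1 = {v0, v1}
u0 ∈ B0, v0 ∈ B1 → different blocks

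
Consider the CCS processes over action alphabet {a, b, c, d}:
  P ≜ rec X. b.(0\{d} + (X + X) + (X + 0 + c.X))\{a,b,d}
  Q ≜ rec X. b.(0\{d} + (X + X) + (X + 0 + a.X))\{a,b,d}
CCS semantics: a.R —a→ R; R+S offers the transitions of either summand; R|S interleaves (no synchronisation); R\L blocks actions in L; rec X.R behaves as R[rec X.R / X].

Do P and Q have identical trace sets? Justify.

P's transition system — 3 states:
  s0 = rec X. b.(0\{d} + (X + X) + (X + 0 + c.X))\{a,b,d} :: --b--▸ s1
  s1 = (0\{d} + ((rec X. b.(0\{d} + (X + X) + (X + 0 + c.X))\{a,b,d}) + (rec X. b.(0\{d} + (X + X) + (X + 0 + c.X))\{a,b,d})) + ((rec X. b.(0\{d} + (X + X) + (X + 0 + c.X))\{a,b,d}) + 0 + c.(rec X. b.(0\{d} + (X + X) + (X + 0 + c.X))\{a,b,d})))\{a,b,d} :: --c--▸ s2
  s2 = (rec X. b.(0\{d} + (X + X) + (X + 0 + c.X))\{a,b,d})\{a,b,d} :: stopped
Q's transition system — 2 states:
  t0 = rec X. b.(0\{d} + (X + X) + (X + 0 + a.X))\{a,b,d} :: --b--▸ t1
  t1 = (0\{d} + ((rec X. b.(0\{d} + (X + X) + (X + 0 + a.X))\{a,b,d}) + (rec X. b.(0\{d} + (X + X) + (X + 0 + a.X))\{a,b,d})) + ((rec X. b.(0\{d} + (X + X) + (X + 0 + a.X))\{a,b,d}) + 0 + a.(rec X. b.(0\{d} + (X + X) + (X + 0 + a.X))\{a,b,d})))\{a,b,d} :: stopped
Trace ⟨bc⟩ through P, begin at {s0}:
  after b @ step 1: {s1}
  after c @ step 2: {s2}
  P completes σ.
Trace ⟨bc⟩ through Q, begin at {t0}:
  after b @ step 1: {t1}
  after c @ step 2: ∅ (Q stuck)

trace-distinct — witness ⟨bc⟩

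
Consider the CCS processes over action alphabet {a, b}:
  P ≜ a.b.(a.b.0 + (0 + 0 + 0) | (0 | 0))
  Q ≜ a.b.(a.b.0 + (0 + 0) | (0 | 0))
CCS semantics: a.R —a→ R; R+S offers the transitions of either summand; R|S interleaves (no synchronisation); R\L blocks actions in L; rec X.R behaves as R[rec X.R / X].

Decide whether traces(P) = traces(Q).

Reachable graph of P (5 states):
  p0 = a.b.(a.b.0 + (0 + 0 + 0) | (0 | 0)) | -a-> p1
  p1 = b.(a.b.0 + (0 + 0 + 0) | (0 | 0)) | -b-> p2
  p2 = a.b.0 + (0 + 0 + 0) | (0 | 0) | -a-> p3
  p3 = b.0 | -b-> p4
  p4 = 0 | (no moves)
Reachable graph of Q (5 states):
  q0 = a.b.(a.b.0 + (0 + 0) | (0 | 0)) | -a-> q1
  q1 = b.(a.b.0 + (0 + 0) | (0 | 0)) | -b-> q2
  q2 = a.b.0 + (0 + 0) | (0 | 0) | -a-> q3
  q3 = b.0 | -b-> q4
  q4 = 0 | (no moves)
Bisimilarity quotient blocks:
  B0 = {p0, q0}
  B1 = {p1, q1}
  B2 = {p2, q2}
  B3 = {p3, q3}
  B4 = {p4, q4}
p0 ∈ B0, q0 ∈ B0 → same block
Bisimilar ⇒ trace-equivalent.

trace-equivalent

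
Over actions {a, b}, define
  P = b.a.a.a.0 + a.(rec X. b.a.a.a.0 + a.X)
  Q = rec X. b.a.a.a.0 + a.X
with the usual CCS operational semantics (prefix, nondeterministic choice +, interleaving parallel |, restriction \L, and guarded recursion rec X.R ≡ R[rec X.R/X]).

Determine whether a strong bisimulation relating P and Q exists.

bisimilar

LTS(P): 6 reachable states
  m0 = b.a.a.a.0 + a.(rec X. b.a.a.a.0 + a.X) ⊢ =a=> m1, =b=> m2
  m1 = rec X. b.a.a.a.0 + a.X ⊢ =a=> m1, =b=> m2
  m2 = a.a.a.0 ⊢ =a=> m3
  m3 = a.a.0 ⊢ =a=> m4
  m4 = a.0 ⊢ =a=> m5
  m5 = 0 ⊢ ·
LTS(Q): 5 reachable states
  n0 = rec X. b.a.a.a.0 + a.X ⊢ =a=> n0, =b=> n1
  n1 = a.a.a.0 ⊢ =a=> n2
  n2 = a.a.0 ⊢ =a=> n3
  n3 = a.0 ⊢ =a=> n4
  n4 = 0 ⊢ ·
Coarsest stable partition (strong bisimilarity classes):
  B0 = {m0, m1, n0}
  B1 = {m2, n1}
  B2 = {m3, n2}
  B3 = {m4, n3}
  B4 = {m5, n4}
m0 ∈ B0, n0 ∈ B0 → same block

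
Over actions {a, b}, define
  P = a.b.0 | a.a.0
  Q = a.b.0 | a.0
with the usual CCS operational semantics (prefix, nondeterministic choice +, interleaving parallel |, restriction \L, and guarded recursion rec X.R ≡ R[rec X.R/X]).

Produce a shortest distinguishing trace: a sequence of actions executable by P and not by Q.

aaa

P's transition system — 9 states:
  s0 = a.b.0 | a.a.0 → -a-> s1, -a-> s2
  s1 = a.b.0 | a.0 → -a-> s3, -a-> s4
  s2 = b.0 | a.a.0 → -a-> s4, -b-> s5
  s3 = a.b.0 | 0 → -a-> s6
  s4 = b.0 | a.0 → -a-> s6, -b-> s7
  s5 = 0 | a.a.0 → -a-> s7
  s6 = b.0 | 0 → -b-> s8
  s7 = 0 | a.0 → -a-> s8
  s8 = 0 | 0 → ∅
Q's transition system — 6 states:
  t0 = a.b.0 | a.0 → -a-> t1, -a-> t2
  t1 = a.b.0 | 0 → -a-> t3
  t2 = b.0 | a.0 → -a-> t3, -b-> t4
  t3 = b.0 | 0 → -b-> t5
  t4 = 0 | a.0 → -a-> t5
  t5 = 0 | 0 → ∅
Run σ = ⟨aaa⟩ on P: start {s0}
  after a @ step 1: {s1, s2}
  after a @ step 2: {s3, s4}
  after a @ step 3: {s6}
  — P admits the full trace.
Run σ = ⟨aaa⟩ on Q: start {t0}
  after a @ step 1: {t1, t2}
  after a @ step 2: {t3}
  after a @ step 3: ∅ (Q stuck)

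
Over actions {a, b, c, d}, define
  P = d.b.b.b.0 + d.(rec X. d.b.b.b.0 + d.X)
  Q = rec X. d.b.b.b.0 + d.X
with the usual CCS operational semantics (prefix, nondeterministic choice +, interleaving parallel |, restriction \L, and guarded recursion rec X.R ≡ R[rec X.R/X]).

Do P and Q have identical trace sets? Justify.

YES

P's transition system — 6 states:
  s0 = d.b.b.b.0 + d.(rec X. d.b.b.b.0 + d.X) ⊢ --d--▸ s1, --d--▸ s2
  s1 = b.b.b.0 ⊢ --b--▸ s3
  s2 = rec X. d.b.b.b.0 + d.X ⊢ --d--▸ s1, --d--▸ s2
  s3 = b.b.0 ⊢ --b--▸ s4
  s4 = b.0 ⊢ --b--▸ s5
  s5 = 0 ⊢ ∅
Q's transition system — 5 states:
  t0 = rec X. d.b.b.b.0 + d.X ⊢ --d--▸ t0, --d--▸ t1
  t1 = b.b.b.0 ⊢ --b--▸ t2
  t2 = b.b.0 ⊢ --b--▸ t3
  t3 = b.0 ⊢ --b--▸ t4
  t4 = 0 ⊢ ∅
Partition-refinement fixed point:
  B0 = {s0, s2, t0}
  B1 = {s1, t1}
  B2 = {s3, t2}
  B3 = {s4, t3}
  B4 = {s5, t4}
s0 ∈ B0, t0 ∈ B0 → same block
Bisimilar ⇒ trace-equivalent.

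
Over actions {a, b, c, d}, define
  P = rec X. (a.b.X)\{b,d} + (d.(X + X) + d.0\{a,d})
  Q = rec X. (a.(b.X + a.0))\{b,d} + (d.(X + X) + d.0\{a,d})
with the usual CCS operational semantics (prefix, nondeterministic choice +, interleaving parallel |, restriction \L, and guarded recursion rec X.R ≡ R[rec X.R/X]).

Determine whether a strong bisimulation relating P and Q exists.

Reachable graph of P (4 states):
  u0 = rec X. (a.b.X)\{b,d} + (d.(X + X) + d.0\{a,d}) has moves -a-> u1, -d-> u2, -d-> u3
  u1 = (b.(rec X. (a.b.X)\{b,d} + (d.(X + X) + d.0\{a,d})))\{b,d} has moves stopped
  u2 = (rec X. (a.b.X)\{b,d} + (d.(X + X) + d.0\{a,d})) + (rec X. (a.b.X)\{b,d} + (d.(X + X) + d.0\{a,d})) has moves -a-> u1, -d-> u2, -d-> u3
  u3 = 0\{a,d} has moves stopped
Reachable graph of Q (5 states):
  v0 = rec X. (a.(b.X + a.0))\{b,d} + (d.(X + X) + d.0\{a,d}) has moves -a-> v1, -d-> v2, -d-> v3
  v1 = (b.(rec X. (a.(b.X + a.0))\{b,d} + (d.(X + X) + d.0\{a,d})) + a.0)\{b,d} has moves -a-> v4
  v2 = (rec X. (a.(b.X + a.0))\{b,d} + (d.(X + X) + d.0\{a,d})) + (rec X. (a.(b.X + a.0))\{b,d} + (d.(X + X) + d.0\{a,d})) has moves -a-> v1, -d-> v2, -d-> v3
  v3 = 0\{a,d} has moves stopped
  v4 = 0\{b,d} has moves stopped
Bisimilarity quotient blocks:
  B0 = {u0, u2}
  B1 = {u1, u3, v3, v4}
  B2 = {v0, v2}
  B3 = {v1}
u0 ∈ B0, v0 ∈ B2 → different blocks

not bisimilar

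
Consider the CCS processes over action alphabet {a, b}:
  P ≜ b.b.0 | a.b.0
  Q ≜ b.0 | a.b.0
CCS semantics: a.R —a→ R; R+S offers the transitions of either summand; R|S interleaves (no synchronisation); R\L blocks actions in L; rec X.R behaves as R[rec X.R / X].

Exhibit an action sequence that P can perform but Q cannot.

bb

LTS(P): 9 reachable states
  m0 = b.b.0 | a.b.0 ⊢ =a=> m1, =b=> m2
  m1 = b.b.0 | b.0 ⊢ =b=> m3, =b=> m4
  m2 = b.0 | a.b.0 ⊢ =a=> m3, =b=> m5
  m3 = b.0 | b.0 ⊢ =b=> m6, =b=> m7
  m4 = b.b.0 | 0 ⊢ =b=> m7
  m5 = 0 | a.b.0 ⊢ =a=> m6
  m6 = 0 | b.0 ⊢ =b=> m8
  m7 = b.0 | 0 ⊢ =b=> m8
  m8 = 0 | 0 ⊢ stopped
LTS(Q): 6 reachable states
  n0 = b.0 | a.b.0 ⊢ =a=> n1, =b=> n2
  n1 = b.0 | b.0 ⊢ =b=> n3, =b=> n4
  n2 = 0 | a.b.0 ⊢ =a=> n3
  n3 = 0 | b.0 ⊢ =b=> n5
  n4 = b.0 | 0 ⊢ =b=> n5
  n5 = 0 | 0 ⊢ stopped
Executing bb from P (initial set {m0}):
  [1] b ⇒ {m2}
  [2] b ⇒ {m5}
  ✓ P
Executing bb from Q (initial set {n0}):
  [1] b ⇒ {n2}
  [2] b ⇒ ∅  — Q cannot continue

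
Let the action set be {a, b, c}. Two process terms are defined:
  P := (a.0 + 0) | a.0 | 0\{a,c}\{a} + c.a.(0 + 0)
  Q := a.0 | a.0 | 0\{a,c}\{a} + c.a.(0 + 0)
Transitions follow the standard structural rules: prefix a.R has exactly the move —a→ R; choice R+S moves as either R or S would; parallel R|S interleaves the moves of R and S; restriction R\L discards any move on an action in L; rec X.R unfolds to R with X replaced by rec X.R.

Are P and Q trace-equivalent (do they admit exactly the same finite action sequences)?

LTS(P): 6 reachable states
  s0 = (a.0 + 0) | a.0 | 0\{a,c}\{a} + c.a.(0 + 0) has moves =a=> s1, =a=> s2, =c=> s3
  s1 = (a.0 + 0) | 0 | 0\{a,c}\{a} has moves =a=> s4
  s2 = 0 | a.0 | 0\{a,c}\{a} has moves =a=> s4
  s3 = a.(0 + 0) has moves =a=> s5
  s4 = 0 | 0 | 0\{a,c}\{a} has moves deadlocked
  s5 = 0 + 0 has moves deadlocked
LTS(Q): 6 reachable states
  t0 = a.0 | a.0 | 0\{a,c}\{a} + c.a.(0 + 0) has moves =a=> t1, =a=> t2, =c=> t3
  t1 = 0 | a.0 | 0\{a,c}\{a} has moves =a=> t4
  t2 = a.0 | 0 | 0\{a,c}\{a} has moves =a=> t4
  t3 = a.(0 + 0) has moves =a=> t5
  t4 = 0 | 0 | 0\{a,c}\{a} has moves deadlocked
  t5 = 0 + 0 has moves deadlocked
Partition-refinement fixed point:
  B0 = {s0, t0}
  B1 = {s1, s2, s3, t1, t2, t3}
  B2 = {s4, s5, t4, t5}
s0 ∈ B0, t0 ∈ B0 → same block
Bisimilar ⇒ trace-equivalent.

traces(P) = traces(Q)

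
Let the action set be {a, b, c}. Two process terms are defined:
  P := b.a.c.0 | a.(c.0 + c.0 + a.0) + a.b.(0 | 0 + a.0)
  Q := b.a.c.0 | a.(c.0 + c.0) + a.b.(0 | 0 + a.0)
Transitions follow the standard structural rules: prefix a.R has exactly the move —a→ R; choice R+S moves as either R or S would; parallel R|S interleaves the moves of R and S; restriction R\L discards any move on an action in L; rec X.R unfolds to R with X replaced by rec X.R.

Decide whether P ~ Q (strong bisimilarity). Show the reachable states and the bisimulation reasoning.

P ≁ Q

Reachable graph of P (15 states):
  u0 = b.a.c.0 | a.(c.0 + c.0 + a.0) + a.b.(0 | 0 + a.0) ⊢ —a→ u1, —a→ u2, —b→ u3
  u1 = b.(0 | 0 + a.0) ⊢ —b→ u4
  u2 = b.a.c.0 | (c.0 + c.0 + a.0) ⊢ —a→ u5, —b→ u6, —c→ u5
  u3 = a.c.0 | a.(c.0 + c.0 + a.0) ⊢ —a→ u6, —a→ u7
  u4 = 0 | 0 + a.0 ⊢ —a→ u8
  u5 = b.a.c.0 | 0 ⊢ —b→ u9
  u6 = a.c.0 | (c.0 + c.0 + a.0) ⊢ —a→ u10, —a→ u9, —c→ u9
  u7 = c.0 | a.(c.0 + c.0 + a.0) ⊢ —a→ u10, —c→ u11
  u8 = 0 ⊢ deadlocked
  u9 = a.c.0 | 0 ⊢ —a→ u12
  u10 = c.0 | (c.0 + c.0 + a.0) ⊢ —a→ u12, —c→ u12, —c→ u13
  u11 = 0 | a.(c.0 + c.0 + a.0) ⊢ —a→ u13
  u12 = c.0 | 0 ⊢ —c→ u14
  u13 = 0 | (c.0 + c.0 + a.0) ⊢ —a→ u14, —c→ u14
  u14 = 0 | 0 ⊢ deadlocked
Reachable graph of Q (15 states):
  v0 = b.a.c.0 | a.(c.0 + c.0) + a.b.(0 | 0 + a.0) ⊢ —a→ v1, —a→ v2, —b→ v3
  v1 = b.(0 | 0 + a.0) ⊢ —b→ v4
  v2 = b.a.c.0 | (c.0 + c.0) ⊢ —b→ v5, —c→ v6
  v3 = a.c.0 | a.(c.0 + c.0) ⊢ —a→ v5, —a→ v7
  v4 = 0 | 0 + a.0 ⊢ —a→ v8
  v5 = a.c.0 | (c.0 + c.0) ⊢ —a→ v9, —c→ v10
  v6 = b.a.c.0 | 0 ⊢ —b→ v10
  v7 = c.0 | a.(c.0 + c.0) ⊢ —a→ v9, —c→ v11
  v8 = 0 ⊢ deadlocked
  v9 = c.0 | (c.0 + c.0) ⊢ —c→ v12, —c→ v13
  v10 = a.c.0 | 0 ⊢ —a→ v13
  v11 = 0 | a.(c.0 + c.0) ⊢ —a→ v12
  v12 = 0 | (c.0 + c.0) ⊢ —c→ v14
  v13 = c.0 | 0 ⊢ —c→ v14
  v14 = 0 | 0 ⊢ deadlocked
Partition-refinement fixed point:
  B0 = {u0}
  B1 = {u1, v1}
  B2 = {u4, v4}
  B3 = {u14, u8, v14, v8}
  B4 = {u3}
  B5 = {u7}
  B6 = {u10}
  B7 = {u12, v12, v13}
  B8 = {u13}
  B9 = {u11}
  B10 = {u6}
  B11 = {u9, v10, v11}
  B12 = {u2}
  B13 = {u5, v6}
  B14 = {v0}
  B15 = {v2}
  B16 = {v5, v7}
  B17 = {v9}
  B18 = {v3}
u0 ∈ B0, v0 ∈ B14 → different blocks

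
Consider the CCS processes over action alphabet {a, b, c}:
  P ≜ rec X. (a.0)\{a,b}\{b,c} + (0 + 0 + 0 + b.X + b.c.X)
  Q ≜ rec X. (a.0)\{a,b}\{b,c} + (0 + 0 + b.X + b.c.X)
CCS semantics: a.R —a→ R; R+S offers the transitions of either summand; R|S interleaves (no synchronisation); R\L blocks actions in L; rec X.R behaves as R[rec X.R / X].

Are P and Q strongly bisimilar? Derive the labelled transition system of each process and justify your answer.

YES

P's transition system — 2 states:
  u0 = rec X. (a.0)\{a,b}\{b,c} + (0 + 0 + 0 + b.X + b.c.X) | --b--▸ u0, --b--▸ u1
  u1 = c.(rec X. (a.0)\{a,b}\{b,c} + (0 + 0 + 0 + b.X + b.c.X)) | --c--▸ u0
Q's transition system — 2 states:
  v0 = rec X. (a.0)\{a,b}\{b,c} + (0 + 0 + b.X + b.c.X) | --b--▸ v0, --b--▸ v1
  v1 = c.(rec X. (a.0)\{a,b}\{b,c} + (0 + 0 + b.X + b.c.X)) | --c--▸ v0
Coarsest stable partition (strong bisimilarity classes):
  B0 = {u0, v0}
  B1 = {u1, v1}
u0 ∈ B0, v0 ∈ B0 → same block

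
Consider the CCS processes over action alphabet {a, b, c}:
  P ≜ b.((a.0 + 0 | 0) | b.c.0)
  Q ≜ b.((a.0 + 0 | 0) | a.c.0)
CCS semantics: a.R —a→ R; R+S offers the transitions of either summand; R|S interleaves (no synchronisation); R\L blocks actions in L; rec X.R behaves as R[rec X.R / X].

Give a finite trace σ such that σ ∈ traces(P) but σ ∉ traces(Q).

P's transition system — 7 states:
  p0 = b.((a.0 + 0 | 0) | b.c.0) :: -b-> p1
  p1 = (a.0 + 0 | 0) | b.c.0 :: -a-> p2, -b-> p3
  p2 = 0 | b.c.0 :: -b-> p4
  p3 = (a.0 + 0 | 0) | c.0 :: -a-> p4, -c-> p5
  p4 = 0 | c.0 :: -c-> p6
  p5 = (a.0 + 0 | 0) | 0 :: -a-> p6
  p6 = 0 | 0 :: stopped
Q's transition system — 7 states:
  q0 = b.((a.0 + 0 | 0) | a.c.0) :: -b-> q1
  q1 = (a.0 + 0 | 0) | a.c.0 :: -a-> q2, -a-> q3
  q2 = (a.0 + 0 | 0) | c.0 :: -a-> q4, -c-> q5
  q3 = 0 | a.c.0 :: -a-> q4
  q4 = 0 | c.0 :: -c-> q6
  q5 = (a.0 + 0 | 0) | 0 :: -a-> q6
  q6 = 0 | 0 :: stopped
Run σ = ⟨bb⟩ on P: start {p0}
  step 1 (b): {p1}
  step 2 (b): {p3}
  ✓ P
Run σ = ⟨bb⟩ on Q: start {q0}
  step 1 (b): {q1}
  step 2 (b): no successor for Q

bb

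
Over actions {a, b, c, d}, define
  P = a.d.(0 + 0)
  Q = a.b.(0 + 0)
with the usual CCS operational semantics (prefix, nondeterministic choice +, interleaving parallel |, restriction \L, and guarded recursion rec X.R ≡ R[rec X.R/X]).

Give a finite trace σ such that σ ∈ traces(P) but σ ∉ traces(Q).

Reachable graph of P (3 states):
  m0 = a.d.(0 + 0) | --a--▸ m1
  m1 = d.(0 + 0) | --d--▸ m2
  m2 = 0 + 0 | ∅
Reachable graph of Q (3 states):
  n0 = a.b.(0 + 0) | --a--▸ n1
  n1 = b.(0 + 0) | --b--▸ n2
  n2 = 0 + 0 | ∅
Executing ad from P (initial set {m0}):
  step 1 (a): {m1}
  step 2 (d): {m2}
  — P admits the full trace.
Executing ad from Q (initial set {n0}):
  step 1 (a): {n1}
  step 2 (d): ∅  — Q cannot continue

ad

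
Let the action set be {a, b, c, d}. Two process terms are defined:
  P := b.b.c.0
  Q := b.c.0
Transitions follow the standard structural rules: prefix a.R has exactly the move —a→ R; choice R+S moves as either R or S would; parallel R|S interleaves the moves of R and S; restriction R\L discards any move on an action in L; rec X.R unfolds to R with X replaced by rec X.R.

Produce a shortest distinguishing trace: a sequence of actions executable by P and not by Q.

bb

P's transition system — 4 states:
  m0 = b.b.c.0 has moves =b=> m1
  m1 = b.c.0 has moves =b=> m2
  m2 = c.0 has moves =c=> m3
  m3 = 0 has moves ·
Q's transition system — 3 states:
  n0 = b.c.0 has moves =b=> n1
  n1 = c.0 has moves =c=> n2
  n2 = 0 has moves ·
Executing bb from P (initial set {m0}):
  step 1 (b): {m1}
  step 2 (b): {m2}
  ✓ P
Executing bb from Q (initial set {n0}):
  step 1 (b): {n1}
  step 2 (b): no successor for Q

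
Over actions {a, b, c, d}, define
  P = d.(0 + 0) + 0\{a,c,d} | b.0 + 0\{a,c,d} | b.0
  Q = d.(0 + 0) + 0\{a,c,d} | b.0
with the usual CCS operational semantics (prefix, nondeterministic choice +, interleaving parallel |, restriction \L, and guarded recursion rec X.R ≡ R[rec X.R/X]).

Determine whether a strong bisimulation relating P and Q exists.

LTS(P): 3 reachable states
  u0 = d.(0 + 0) + 0\{a,c,d} | b.0 + 0\{a,c,d} | b.0 → -b-> u1, -d-> u2
  u1 = 0\{a,c,d} | 0 → deadlocked
  u2 = 0 + 0 → deadlocked
LTS(Q): 3 reachable states
  v0 = d.(0 + 0) + 0\{a,c,d} | b.0 → -b-> v1, -d-> v2
  v1 = 0\{a,c,d} | 0 → deadlocked
  v2 = 0 + 0 → deadlocked
Coarsest stable partition (strong bisimilarity classes):
  B0 = {u0, v0}
  B1 = {u1, u2, v1, v2}
u0 ∈ B0, v0 ∈ B0 → same block

P ~ Q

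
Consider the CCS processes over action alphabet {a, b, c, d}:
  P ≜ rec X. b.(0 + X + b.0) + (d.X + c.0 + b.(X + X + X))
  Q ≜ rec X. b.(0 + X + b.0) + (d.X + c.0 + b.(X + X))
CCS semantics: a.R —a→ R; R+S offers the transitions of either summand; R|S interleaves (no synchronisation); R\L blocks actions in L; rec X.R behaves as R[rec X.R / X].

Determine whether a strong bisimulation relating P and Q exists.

P ~ Q

Reachable graph of P (4 states):
  p0 = rec X. b.(0 + X + b.0) + (d.X + c.0 + b.(X + X + X)) → —b→ p1, —b→ p2, —c→ p3, —d→ p0
  p1 = (rec X. b.(0 + X + b.0) + (d.X + c.0 + b.(X + X + X))) + (rec X. b.(0 + X + b.0) + (d.X + c.0 + b.(X + X + X))) + (rec X. b.(0 + X + b.0) + (d.X + c.0 + b.(X + X + X))) → —b→ p1, —b→ p2, —c→ p3, —d→ p0
  p2 = 0 + (rec X. b.(0 + X + b.0) + (d.X + c.0 + b.(X + X + X))) + b.0 → —b→ p1, —b→ p2, —b→ p3, —c→ p3, —d→ p0
  p3 = 0 → (no moves)
Reachable graph of Q (4 states):
  q0 = rec X. b.(0 + X + b.0) + (d.X + c.0 + b.(X + X)) → —b→ q1, —b→ q2, —c→ q3, —d→ q0
  q1 = (rec X. b.(0 + X + b.0) + (d.X + c.0 + b.(X + X))) + (rec X. b.(0 + X + b.0) + (d.X + c.0 + b.(X + X))) → —b→ q1, —b→ q2, —c→ q3, —d→ q0
  q2 = 0 + (rec X. b.(0 + X + b.0) + (d.X + c.0 + b.(X + X))) + b.0 → —b→ q1, —b→ q2, —b→ q3, —c→ q3, —d→ q0
  q3 = 0 → (no moves)
Partition-refinement fixed point:
  B0 = {p0, p1, q0, q1}
  B1 = {p2, q2}
  B2 = {p3, q3}
p0 ∈ B0, q0 ∈ B0 → same block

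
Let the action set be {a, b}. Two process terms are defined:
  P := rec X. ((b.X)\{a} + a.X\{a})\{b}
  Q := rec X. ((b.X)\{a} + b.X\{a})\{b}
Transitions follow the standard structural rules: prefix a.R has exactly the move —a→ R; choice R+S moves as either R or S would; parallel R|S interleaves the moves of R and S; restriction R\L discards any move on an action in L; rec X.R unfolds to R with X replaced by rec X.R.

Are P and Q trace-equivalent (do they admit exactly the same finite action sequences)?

P's transition system — 2 states:
  m0 = rec X. ((b.X)\{a} + a.X\{a})\{b} has moves --a--▸ m1
  m1 = (rec X. ((b.X)\{a} + a.X\{a})\{b})\{a}\{b} has moves deadlocked
Q's transition system — 1 states:
  n0 = rec X. ((b.X)\{a} + b.X\{a})\{b} has moves deadlocked
Trace ⟨a⟩ through P, begin at {m0}:
  after a @ step 1: {m1}
  ✓ P
Trace ⟨a⟩ through Q, begin at {n0}:
  after a @ step 1: ∅ (Q stuck)

traces(P) ≠ traces(Q) — witness ⟨a⟩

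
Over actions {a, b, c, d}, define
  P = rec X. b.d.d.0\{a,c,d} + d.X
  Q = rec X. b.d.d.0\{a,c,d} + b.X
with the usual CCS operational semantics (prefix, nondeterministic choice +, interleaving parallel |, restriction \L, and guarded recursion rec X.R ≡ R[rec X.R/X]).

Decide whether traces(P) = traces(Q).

traces(P) ≠ traces(Q) — witness ⟨d⟩

Reachable graph of P (4 states):
  m0 = rec X. b.d.d.0\{a,c,d} + d.X has moves —b→ m1, —d→ m0
  m1 = d.d.0\{a,c,d} has moves —d→ m2
  m2 = d.0\{a,c,d} has moves —d→ m3
  m3 = 0\{a,c,d} has moves stopped
Reachable graph of Q (4 states):
  n0 = rec X. b.d.d.0\{a,c,d} + b.X has moves —b→ n0, —b→ n1
  n1 = d.d.0\{a,c,d} has moves —d→ n2
  n2 = d.0\{a,c,d} has moves —d→ n3
  n3 = 0\{a,c,d} has moves stopped
Trace ⟨d⟩ through P, begin at {m0}:
  after d @ step 1: {m0}
  ✓ P
Trace ⟨d⟩ through Q, begin at {n0}:
  after d @ step 1: ∅ (Q stuck)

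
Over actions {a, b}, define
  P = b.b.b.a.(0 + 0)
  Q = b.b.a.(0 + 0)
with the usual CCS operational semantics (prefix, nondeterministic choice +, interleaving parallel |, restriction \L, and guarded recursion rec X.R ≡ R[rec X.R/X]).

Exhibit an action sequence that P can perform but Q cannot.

bbb

LTS(P): 5 reachable states
  p0 = b.b.b.a.(0 + 0) | —b→ p1
  p1 = b.b.a.(0 + 0) | —b→ p2
  p2 = b.a.(0 + 0) | —b→ p3
  p3 = a.(0 + 0) | —a→ p4
  p4 = 0 + 0 | deadlocked
LTS(Q): 4 reachable states
  q0 = b.b.a.(0 + 0) | —b→ q1
  q1 = b.a.(0 + 0) | —b→ q2
  q2 = a.(0 + 0) | —a→ q3
  q3 = 0 + 0 | deadlocked
Trace ⟨bbb⟩ through P, begin at {p0}:
  after b @ step 1: {p1}
  after b @ step 2: {p2}
  after b @ step 3: {p3}
  ✓ P
Trace ⟨bbb⟩ through Q, begin at {q0}:
  after b @ step 1: {q1}
  after b @ step 2: {q2}
  after b @ step 3: ∅  — Q cannot continue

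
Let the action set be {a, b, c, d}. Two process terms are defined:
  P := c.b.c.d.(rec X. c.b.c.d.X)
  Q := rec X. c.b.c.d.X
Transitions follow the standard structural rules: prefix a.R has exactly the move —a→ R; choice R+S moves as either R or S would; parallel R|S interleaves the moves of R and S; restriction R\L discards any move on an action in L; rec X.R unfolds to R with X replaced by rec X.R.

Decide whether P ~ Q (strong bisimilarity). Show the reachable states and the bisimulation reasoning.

P ~ Q

Reachable graph of P (5 states):
  m0 = c.b.c.d.(rec X. c.b.c.d.X) :: -c-> m1
  m1 = b.c.d.(rec X. c.b.c.d.X) :: -b-> m2
  m2 = c.d.(rec X. c.b.c.d.X) :: -c-> m3
  m3 = d.(rec X. c.b.c.d.X) :: -d-> m4
  m4 = rec X. c.b.c.d.X :: -c-> m1
Reachable graph of Q (4 states):
  n0 = rec X. c.b.c.d.X :: -c-> n1
  n1 = b.c.d.(rec X. c.b.c.d.X) :: -b-> n2
  n2 = c.d.(rec X. c.b.c.d.X) :: -c-> n3
  n3 = d.(rec X. c.b.c.d.X) :: -d-> n0
Bisimilarity quotient blocks:
  B0 = {m0, m4, n0}
  B1 = {m1, n1}
  B2 = {m2, n2}
  B3 = {m3, n3}
m0 ∈ B0, n0 ∈ B0 → same block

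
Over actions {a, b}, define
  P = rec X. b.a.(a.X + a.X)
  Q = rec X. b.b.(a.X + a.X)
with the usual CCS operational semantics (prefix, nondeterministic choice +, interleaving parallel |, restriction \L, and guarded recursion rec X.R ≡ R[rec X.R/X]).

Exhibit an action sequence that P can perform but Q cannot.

ba

LTS(P): 3 reachable states
  s0 = rec X. b.a.(a.X + a.X) → --b--▸ s1
  s1 = a.(a.(rec X. b.a.(a.X + a.X)) + a.(rec X. b.a.(a.X + a.X))) → --a--▸ s2
  s2 = a.(rec X. b.a.(a.X + a.X)) + a.(rec X. b.a.(a.X + a.X)) → --a--▸ s0
LTS(Q): 3 reachable states
  t0 = rec X. b.b.(a.X + a.X) → --b--▸ t1
  t1 = b.(a.(rec X. b.b.(a.X + a.X)) + a.(rec X. b.b.(a.X + a.X))) → --b--▸ t2
  t2 = a.(rec X. b.b.(a.X + a.X)) + a.(rec X. b.b.(a.X + a.X)) → --a--▸ t0
Run σ = ⟨ba⟩ on P: start {s0}
  step 1 (b): {s1}
  step 2 (a): {s2}
  ✓ P
Run σ = ⟨ba⟩ on Q: start {t0}
  step 1 (b): {t1}
  step 2 (a): ∅  — Q cannot continue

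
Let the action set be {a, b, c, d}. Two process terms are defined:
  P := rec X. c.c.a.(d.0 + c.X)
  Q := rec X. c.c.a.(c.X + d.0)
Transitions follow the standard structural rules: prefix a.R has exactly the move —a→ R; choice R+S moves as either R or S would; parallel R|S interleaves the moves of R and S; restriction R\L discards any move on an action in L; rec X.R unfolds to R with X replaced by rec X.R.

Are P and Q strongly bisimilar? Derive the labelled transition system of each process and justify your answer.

P ~ Q

LTS(P): 5 reachable states
  p0 = rec X. c.c.a.(d.0 + c.X) has moves --c--▸ p1
  p1 = c.a.(d.0 + c.(rec X. c.c.a.(d.0 + c.X))) has moves --c--▸ p2
  p2 = a.(d.0 + c.(rec X. c.c.a.(d.0 + c.X))) has moves --a--▸ p3
  p3 = d.0 + c.(rec X. c.c.a.(d.0 + c.X)) has moves --c--▸ p0, --d--▸ p4
  p4 = 0 has moves (no moves)
LTS(Q): 5 reachable states
  q0 = rec X. c.c.a.(c.X + d.0) has moves --c--▸ q1
  q1 = c.a.(c.(rec X. c.c.a.(c.X + d.0)) + d.0) has moves --c--▸ q2
  q2 = a.(c.(rec X. c.c.a.(c.X + d.0)) + d.0) has moves --a--▸ q3
  q3 = c.(rec X. c.c.a.(c.X + d.0)) + d.0 has moves --c--▸ q0, --d--▸ q4
  q4 = 0 has moves (no moves)
Coarsest stable partition (strong bisimilarity classes):
  B0 = {p0, q0}
  B1 = {p1, q1}
  B2 = {p2, q2}
  B3 = {p3, q3}
  B4 = {p4, q4}
p0 ∈ B0, q0 ∈ B0 → same block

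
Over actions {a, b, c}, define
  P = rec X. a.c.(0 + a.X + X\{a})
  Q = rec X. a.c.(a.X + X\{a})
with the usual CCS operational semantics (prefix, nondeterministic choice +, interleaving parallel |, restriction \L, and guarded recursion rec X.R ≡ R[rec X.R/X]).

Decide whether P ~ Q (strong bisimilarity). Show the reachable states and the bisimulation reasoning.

bisimilar

Reachable graph of P (3 states):
  s0 = rec X. a.c.(0 + a.X + X\{a}) | -a-> s1
  s1 = c.(0 + a.(rec X. a.c.(0 + a.X + X\{a})) + (rec X. a.c.(0 + a.X + X\{a}))\{a}) | -c-> s2
  s2 = 0 + a.(rec X. a.c.(0 + a.X + X\{a})) + (rec X. a.c.(0 + a.X + X\{a}))\{a} | -a-> s0
Reachable graph of Q (3 states):
  t0 = rec X. a.c.(a.X + X\{a}) | -a-> t1
  t1 = c.(a.(rec X. a.c.(a.X + X\{a})) + (rec X. a.c.(a.X + X\{a}))\{a}) | -c-> t2
  t2 = a.(rec X. a.c.(a.X + X\{a})) + (rec X. a.c.(a.X + X\{a}))\{a} | -a-> t0
Bisimilarity quotient blocks:
  B0 = {s0, t0}
  B1 = {s1, t1}
  B2 = {s2, t2}
s0 ∈ B0, t0 ∈ B0 → same block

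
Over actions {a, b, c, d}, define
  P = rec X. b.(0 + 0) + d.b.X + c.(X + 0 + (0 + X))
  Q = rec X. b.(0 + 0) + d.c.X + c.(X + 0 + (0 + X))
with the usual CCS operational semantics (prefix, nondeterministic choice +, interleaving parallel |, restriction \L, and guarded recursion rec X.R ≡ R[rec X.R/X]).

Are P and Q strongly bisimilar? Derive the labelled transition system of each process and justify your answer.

not bisimilar

Reachable graph of P (4 states):
  p0 = rec X. b.(0 + 0) + d.b.X + c.(X + 0 + (0 + X)) :: --b--▸ p1, --c--▸ p2, --d--▸ p3
  p1 = 0 + 0 :: ·
  p2 = (rec X. b.(0 + 0) + d.b.X + c.(X + 0 + (0 + X))) + 0 + (0 + (rec X. b.(0 + 0) + d.b.X + c.(X + 0 + (0 + X)))) :: --b--▸ p1, --c--▸ p2, --d--▸ p3
  p3 = b.(rec X. b.(0 + 0) + d.b.X + c.(X + 0 + (0 + X))) :: --b--▸ p0
Reachable graph of Q (4 states):
  q0 = rec X. b.(0 + 0) + d.c.X + c.(X + 0 + (0 + X)) :: --b--▸ q1, --c--▸ q2, --d--▸ q3
  q1 = 0 + 0 :: ·
  q2 = (rec X. b.(0 + 0) + d.c.X + c.(X + 0 + (0 + X))) + 0 + (0 + (rec X. b.(0 + 0) + d.c.X + c.(X + 0 + (0 + X)))) :: --b--▸ q1, --c--▸ q2, --d--▸ q3
  q3 = c.(rec X. b.(0 + 0) + d.c.X + c.(X + 0 + (0 + X))) :: --c--▸ q0
Partition-refinement fixed point:
  B0 = {p0, p2}
  B1 = {p3}
  B2 = {p1, q1}
  B3 = {q0, q2}
  B4 = {q3}
p0 ∈ B0, q0 ∈ B3 → different blocks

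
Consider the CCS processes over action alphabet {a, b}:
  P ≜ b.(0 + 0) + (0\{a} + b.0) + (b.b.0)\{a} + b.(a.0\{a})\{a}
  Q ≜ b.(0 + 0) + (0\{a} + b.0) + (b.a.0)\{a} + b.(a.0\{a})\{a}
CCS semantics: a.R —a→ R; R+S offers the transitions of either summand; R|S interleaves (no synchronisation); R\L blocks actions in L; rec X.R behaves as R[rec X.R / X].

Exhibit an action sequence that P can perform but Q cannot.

Reachable graph of P (6 states):
  p0 = b.(0 + 0) + (0\{a} + b.0) + (b.b.0)\{a} + b.(a.0\{a})\{a} has moves -b-> p1, -b-> p2, -b-> p3, -b-> p4
  p1 = (a.0\{a})\{a} has moves stopped
  p2 = (b.0)\{a} has moves -b-> p5
  p3 = 0 has moves stopped
  p4 = 0 + 0 has moves stopped
  p5 = 0\{a} has moves stopped
Reachable graph of Q (5 states):
  q0 = b.(0 + 0) + (0\{a} + b.0) + (b.a.0)\{a} + b.(a.0\{a})\{a} has moves -b-> q1, -b-> q2, -b-> q3, -b-> q4
  q1 = (a.0)\{a} has moves stopped
  q2 = (a.0\{a})\{a} has moves stopped
  q3 = 0 has moves stopped
  q4 = 0 + 0 has moves stopped
Trace ⟨bb⟩ through P, begin at {p0}:
  [1] b ⇒ {p1, p2, p3, p4}
  [2] b ⇒ {p5}
  — P admits the full trace.
Trace ⟨bb⟩ through Q, begin at {q0}:
  [1] b ⇒ {q1, q2, q3, q4}
  [2] b ⇒ no successor for Q

bb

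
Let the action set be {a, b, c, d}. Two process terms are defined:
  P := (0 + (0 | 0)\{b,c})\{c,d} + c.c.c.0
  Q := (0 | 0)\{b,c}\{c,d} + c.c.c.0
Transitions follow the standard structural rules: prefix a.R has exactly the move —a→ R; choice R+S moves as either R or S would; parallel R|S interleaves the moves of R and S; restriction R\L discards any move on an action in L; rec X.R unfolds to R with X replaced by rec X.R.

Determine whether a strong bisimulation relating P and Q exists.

LTS(P): 4 reachable states
  p0 = (0 + (0 | 0)\{b,c})\{c,d} + c.c.c.0 | ··c··> p1
  p1 = c.c.0 | ··c··> p2
  p2 = c.0 | ··c··> p3
  p3 = 0 | ·
LTS(Q): 4 reachable states
  q0 = (0 | 0)\{b,c}\{c,d} + c.c.c.0 | ··c··> q1
  q1 = c.c.0 | ··c··> q2
  q2 = c.0 | ··c··> q3
  q3 = 0 | ·
Partition-refinement fixed point:
  B0 = {p0, q0}
  B1 = {p1, q1}
  B2 = {p2, q2}
  B3 = {p3, q3}
p0 ∈ B0, q0 ∈ B0 → same block

bisimilar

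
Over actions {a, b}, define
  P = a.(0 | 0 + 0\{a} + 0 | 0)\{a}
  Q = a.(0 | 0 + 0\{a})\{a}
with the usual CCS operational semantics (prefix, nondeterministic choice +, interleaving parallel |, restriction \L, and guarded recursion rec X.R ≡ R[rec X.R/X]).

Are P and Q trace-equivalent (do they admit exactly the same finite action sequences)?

traces(P) = traces(Q)

LTS(P): 2 reachable states
  u0 = a.(0 | 0 + 0\{a} + 0 | 0)\{a} ⊢ =a=> u1
  u1 = (0 | 0 + 0\{a} + 0 | 0)\{a} ⊢ ∅
LTS(Q): 2 reachable states
  v0 = a.(0 | 0 + 0\{a})\{a} ⊢ =a=> v1
  v1 = (0 | 0 + 0\{a})\{a} ⊢ ∅
Bisimilarity quotient blocks:
  B0 = {u0, v0}
  B1 = {u1, v1}
u0 ∈ B0, v0 ∈ B0 → same block
Bisimilar ⇒ trace-equivalent.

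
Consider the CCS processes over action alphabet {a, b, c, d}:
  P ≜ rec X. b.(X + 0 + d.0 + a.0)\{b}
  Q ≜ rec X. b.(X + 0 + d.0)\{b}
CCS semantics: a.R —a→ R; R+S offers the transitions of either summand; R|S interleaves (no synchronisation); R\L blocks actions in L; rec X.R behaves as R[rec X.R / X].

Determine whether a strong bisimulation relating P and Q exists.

LTS(P): 3 reachable states
  u0 = rec X. b.(X + 0 + d.0 + a.0)\{b} :: —b→ u1
  u1 = ((rec X. b.(X + 0 + d.0 + a.0)\{b}) + 0 + d.0 + a.0)\{b} :: —a→ u2, —d→ u2
  u2 = 0\{b} :: stopped
LTS(Q): 3 reachable states
  v0 = rec X. b.(X + 0 + d.0)\{b} :: —b→ v1
  v1 = ((rec X. b.(X + 0 + d.0)\{b}) + 0 + d.0)\{b} :: —d→ v2
  v2 = 0\{b} :: stopped
Partition-refinement fixed point:
  B0 = {u0}
  B1 = {u1}
  B2 = {u2, v2}
  B3 = {v0}
  B4 = {v1}
u0 ∈ B0, v0 ∈ B3 → different blocks

not bisimilar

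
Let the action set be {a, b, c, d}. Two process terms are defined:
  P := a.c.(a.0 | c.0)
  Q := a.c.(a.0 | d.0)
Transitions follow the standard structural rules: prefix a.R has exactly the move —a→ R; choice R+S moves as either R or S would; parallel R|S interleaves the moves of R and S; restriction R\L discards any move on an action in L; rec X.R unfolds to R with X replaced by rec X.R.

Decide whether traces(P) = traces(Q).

trace-distinct — witness ⟨acc⟩

P's transition system — 6 states:
  u0 = a.c.(a.0 | c.0) ⊢ -a-> u1
  u1 = c.(a.0 | c.0) ⊢ -c-> u2
  u2 = a.0 | c.0 ⊢ -a-> u3, -c-> u4
  u3 = 0 | c.0 ⊢ -c-> u5
  u4 = a.0 | 0 ⊢ -a-> u5
  u5 = 0 | 0 ⊢ ∅
Q's transition system — 6 states:
  v0 = a.c.(a.0 | d.0) ⊢ -a-> v1
  v1 = c.(a.0 | d.0) ⊢ -c-> v2
  v2 = a.0 | d.0 ⊢ -a-> v3, -d-> v4
  v3 = 0 | d.0 ⊢ -d-> v5
  v4 = a.0 | 0 ⊢ -a-> v5
  v5 = 0 | 0 ⊢ ∅
Run σ = ⟨acc⟩ on P: start {u0}
  after a @ step 1: {u1}
  after c @ step 2: {u2}
  after c @ step 3: {u4}
  — P admits the full trace.
Run σ = ⟨acc⟩ on Q: start {v0}
  after a @ step 1: {v1}
  after c @ step 2: {v2}
  after c @ step 3: no successor for Q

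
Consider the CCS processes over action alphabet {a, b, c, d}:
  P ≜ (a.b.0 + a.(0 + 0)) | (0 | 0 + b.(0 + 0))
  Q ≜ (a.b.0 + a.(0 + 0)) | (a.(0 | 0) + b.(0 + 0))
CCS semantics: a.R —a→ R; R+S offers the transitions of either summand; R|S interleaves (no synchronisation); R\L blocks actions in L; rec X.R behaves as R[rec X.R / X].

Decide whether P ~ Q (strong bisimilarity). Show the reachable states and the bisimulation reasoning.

NO

Reachable graph of P (8 states):
  m0 = (a.b.0 + a.(0 + 0)) | (0 | 0 + b.(0 + 0)) | —a→ m1, —a→ m2, —b→ m3
  m1 = (0 + 0) | (0 | 0 + b.(0 + 0)) | —b→ m4
  m2 = b.0 | (0 | 0 + b.(0 + 0)) | —b→ m5, —b→ m6
  m3 = (a.b.0 + a.(0 + 0)) | (0 + 0) | —a→ m4, —a→ m6
  m4 = (0 + 0) | (0 + 0) | ∅
  m5 = 0 | (0 | 0 + b.(0 + 0)) | —b→ m7
  m6 = b.0 | (0 + 0) | —b→ m7
  m7 = 0 | (0 + 0) | ∅
Reachable graph of Q (12 states):
  n0 = (a.b.0 + a.(0 + 0)) | (a.(0 | 0) + b.(0 + 0)) | —a→ n1, —a→ n2, —a→ n3, —b→ n4
  n1 = (0 + 0) | (a.(0 | 0) + b.(0 + 0)) | —a→ n5, —b→ n6
  n2 = (a.b.0 + a.(0 + 0)) | (0 | 0) | —a→ n5, —a→ n7
  n3 = b.0 | (a.(0 | 0) + b.(0 + 0)) | —a→ n7, —b→ n8, —b→ n9
  n4 = (a.b.0 + a.(0 + 0)) | (0 + 0) | —a→ n6, —a→ n9
  n5 = (0 + 0) | (0 | 0) | ∅
  n6 = (0 + 0) | (0 + 0) | ∅
  n7 = b.0 | (0 | 0) | —b→ n10
  n8 = 0 | (a.(0 | 0) + b.(0 + 0)) | —a→ n10, —b→ n11
  n9 = b.0 | (0 + 0) | —b→ n11
  n10 = 0 | (0 | 0) | ∅
  n11 = 0 | (0 + 0) | ∅
Partition-refinement fixed point:
  B0 = {m0}
  B1 = {m1, m5, m6, n7, n9}
  B2 = {m4, m7, n10, n11, n5, n6}
  B3 = {m3, n2, n4}
  B4 = {m2}
  B5 = {n0}
  B6 = {n3}
  B7 = {n1, n8}
m0 ∈ B0, n0 ∈ B5 → different blocks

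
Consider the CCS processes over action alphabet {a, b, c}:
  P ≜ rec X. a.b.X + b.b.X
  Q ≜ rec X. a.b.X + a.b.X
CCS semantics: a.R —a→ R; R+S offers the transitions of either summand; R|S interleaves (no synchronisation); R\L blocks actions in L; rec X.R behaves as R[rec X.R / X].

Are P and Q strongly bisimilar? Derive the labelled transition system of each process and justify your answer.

P's transition system — 2 states:
  u0 = rec X. a.b.X + b.b.X → —a→ u1, —b→ u1
  u1 = b.(rec X. a.b.X + b.b.X) → —b→ u0
Q's transition system — 2 states:
  v0 = rec X. a.b.X + a.b.X → —a→ v1
  v1 = b.(rec X. a.b.X + a.b.X) → —b→ v0
Coarsest stable partition (strong bisimilarity classes):
  B0 = {u0}
  B1 = {u1}
  B2 = {v0}
  B3 = {v1}
u0 ∈ B0, v0 ∈ B2 → different blocks

NO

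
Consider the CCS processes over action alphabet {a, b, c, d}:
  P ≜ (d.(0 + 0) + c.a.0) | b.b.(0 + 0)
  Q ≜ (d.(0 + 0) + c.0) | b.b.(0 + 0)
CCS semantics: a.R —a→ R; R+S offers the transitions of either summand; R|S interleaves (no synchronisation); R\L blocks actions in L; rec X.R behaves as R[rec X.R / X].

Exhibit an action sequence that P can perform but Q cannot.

ca

LTS(P): 12 reachable states
  u0 = (d.(0 + 0) + c.a.0) | b.b.(0 + 0) | --b--▸ u1, --c--▸ u2, --d--▸ u3
  u1 = (d.(0 + 0) + c.a.0) | b.(0 + 0) | --b--▸ u4, --c--▸ u5, --d--▸ u6
  u2 = a.0 | b.b.(0 + 0) | --a--▸ u7, --b--▸ u5
  u3 = (0 + 0) | b.b.(0 + 0) | --b--▸ u6
  u4 = (d.(0 + 0) + c.a.0) | (0 + 0) | --c--▸ u8, --d--▸ u9
  u5 = a.0 | b.(0 + 0) | --a--▸ u10, --b--▸ u8
  u6 = (0 + 0) | b.(0 + 0) | --b--▸ u9
  u7 = 0 | b.b.(0 + 0) | --b--▸ u10
  u8 = a.0 | (0 + 0) | --a--▸ u11
  u9 = (0 + 0) | (0 + 0) | deadlocked
  u10 = 0 | b.(0 + 0) | --b--▸ u11
  u11 = 0 | (0 + 0) | deadlocked
LTS(Q): 9 reachable states
  v0 = (d.(0 + 0) + c.0) | b.b.(0 + 0) | --b--▸ v1, --c--▸ v2, --d--▸ v3
  v1 = (d.(0 + 0) + c.0) | b.(0 + 0) | --b--▸ v4, --c--▸ v5, --d--▸ v6
  v2 = 0 | b.b.(0 + 0) | --b--▸ v5
  v3 = (0 + 0) | b.b.(0 + 0) | --b--▸ v6
  v4 = (d.(0 + 0) + c.0) | (0 + 0) | --c--▸ v7, --d--▸ v8
  v5 = 0 | b.(0 + 0) | --b--▸ v7
  v6 = (0 + 0) | b.(0 + 0) | --b--▸ v8
  v7 = 0 | (0 + 0) | deadlocked
  v8 = (0 + 0) | (0 + 0) | deadlocked
Run σ = ⟨ca⟩ on P: start {u0}
  after c @ step 1: {u2}
  after a @ step 2: {u7}
  P completes σ.
Run σ = ⟨ca⟩ on Q: start {v0}
  after c @ step 1: {v2}
  after a @ step 2: no successor for Q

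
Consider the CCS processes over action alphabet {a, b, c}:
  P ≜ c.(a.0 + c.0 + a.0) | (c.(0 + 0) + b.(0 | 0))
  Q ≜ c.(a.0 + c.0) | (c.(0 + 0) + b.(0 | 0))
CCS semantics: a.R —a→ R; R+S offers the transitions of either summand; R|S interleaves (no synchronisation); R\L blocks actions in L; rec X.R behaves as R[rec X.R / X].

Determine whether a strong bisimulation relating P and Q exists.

bisimilar

Reachable graph of P (9 states):
  m0 = c.(a.0 + c.0 + a.0) | (c.(0 + 0) + b.(0 | 0)) → --b--▸ m1, --c--▸ m2, --c--▸ m3
  m1 = c.(a.0 + c.0 + a.0) | (0 | 0) → --c--▸ m4
  m2 = (a.0 + c.0 + a.0) | (c.(0 + 0) + b.(0 | 0)) → --a--▸ m5, --b--▸ m4, --c--▸ m5, --c--▸ m6
  m3 = c.(a.0 + c.0 + a.0) | (0 + 0) → --c--▸ m6
  m4 = (a.0 + c.0 + a.0) | (0 | 0) → --a--▸ m7, --c--▸ m7
  m5 = 0 | (c.(0 + 0) + b.(0 | 0)) → --b--▸ m7, --c--▸ m8
  m6 = (a.0 + c.0 + a.0) | (0 + 0) → --a--▸ m8, --c--▸ m8
  m7 = 0 | (0 | 0) → (no moves)
  m8 = 0 | (0 + 0) → (no moves)
Reachable graph of Q (9 states):
  n0 = c.(a.0 + c.0) | (c.(0 + 0) + b.(0 | 0)) → --b--▸ n1, --c--▸ n2, --c--▸ n3
  n1 = c.(a.0 + c.0) | (0 | 0) → --c--▸ n4
  n2 = (a.0 + c.0) | (c.(0 + 0) + b.(0 | 0)) → --a--▸ n5, --b--▸ n4, --c--▸ n5, --c--▸ n6
  n3 = c.(a.0 + c.0) | (0 + 0) → --c--▸ n6
  n4 = (a.0 + c.0) | (0 | 0) → --a--▸ n7, --c--▸ n7
  n5 = 0 | (c.(0 + 0) + b.(0 | 0)) → --b--▸ n7, --c--▸ n8
  n6 = (a.0 + c.0) | (0 + 0) → --a--▸ n8, --c--▸ n8
  n7 = 0 | (0 | 0) → (no moves)
  n8 = 0 | (0 + 0) → (no moves)
Coarsest stable partition (strong bisimilarity classes):
  B0 = {m0, n0}
  B1 = {m2, n2}
  B2 = {m4, m6, n4, n6}
  B3 = {m7, m8, n7, n8}
  B4 = {m5, n5}
  B5 = {m1, m3, n1, n3}
m0 ∈ B0, n0 ∈ B0 → same block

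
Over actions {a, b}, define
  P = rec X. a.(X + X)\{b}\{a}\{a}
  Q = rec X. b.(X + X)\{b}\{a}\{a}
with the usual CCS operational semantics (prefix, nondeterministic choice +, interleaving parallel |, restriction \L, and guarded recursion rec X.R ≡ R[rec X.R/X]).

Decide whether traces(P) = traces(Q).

P's transition system — 2 states:
  s0 = rec X. a.(X + X)\{b}\{a}\{a} | =a=> s1
  s1 = ((rec X. a.(X + X)\{b}\{a}\{a}) + (rec X. a.(X + X)\{b}\{a}\{a}))\{b}\{a}\{a} | (no moves)
Q's transition system — 2 states:
  t0 = rec X. b.(X + X)\{b}\{a}\{a} | =b=> t1
  t1 = ((rec X. b.(X + X)\{b}\{a}\{a}) + (rec X. b.(X + X)\{b}\{a}\{a}))\{b}\{a}\{a} | (no moves)
Run σ = ⟨a⟩ on P: start {s0}
  step 1 (a): {s1}
  — P admits the full trace.
Run σ = ⟨a⟩ on Q: start {t0}
  step 1 (a): ∅  — Q cannot continue

traces(P) ≠ traces(Q) — witness ⟨a⟩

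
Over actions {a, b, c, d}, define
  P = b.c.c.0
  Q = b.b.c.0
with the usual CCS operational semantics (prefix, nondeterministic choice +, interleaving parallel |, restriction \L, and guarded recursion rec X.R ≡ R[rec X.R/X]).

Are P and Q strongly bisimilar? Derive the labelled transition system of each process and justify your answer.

P's transition system — 4 states:
  u0 = b.c.c.0 has moves --b--▸ u1
  u1 = c.c.0 has moves --c--▸ u2
  u2 = c.0 has moves --c--▸ u3
  u3 = 0 has moves ·
Q's transition system — 4 states:
  v0 = b.b.c.0 has moves --b--▸ v1
  v1 = b.c.0 has moves --b--▸ v2
  v2 = c.0 has moves --c--▸ v3
  v3 = 0 has moves ·
Partition-refinement fixed point:
  B0 = {u0}
  B1 = {u1}
  B2 = {u2, v2}
  B3 = {u3, v3}
  B4 = {v0}
  B5 = {v1}
u0 ∈ B0, v0 ∈ B4 → different blocks

P ≁ Q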